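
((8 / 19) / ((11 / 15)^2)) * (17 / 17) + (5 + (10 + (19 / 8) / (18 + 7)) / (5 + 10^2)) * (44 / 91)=1188784497 / 366115750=3.25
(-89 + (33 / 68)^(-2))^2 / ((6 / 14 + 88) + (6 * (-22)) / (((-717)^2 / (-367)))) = 3406191116960023 / 41976358862031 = 81.15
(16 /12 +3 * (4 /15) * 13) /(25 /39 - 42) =-2288 /8065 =-0.28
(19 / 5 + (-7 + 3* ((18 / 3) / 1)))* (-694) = -51356 / 5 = -10271.20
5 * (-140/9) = -700/9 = -77.78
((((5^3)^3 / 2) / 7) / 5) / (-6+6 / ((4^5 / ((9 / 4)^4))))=-25600000000 / 5367243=-4769.67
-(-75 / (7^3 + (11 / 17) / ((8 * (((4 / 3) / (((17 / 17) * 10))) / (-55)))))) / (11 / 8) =163200 / 926431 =0.18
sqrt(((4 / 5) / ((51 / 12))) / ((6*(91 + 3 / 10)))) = 0.02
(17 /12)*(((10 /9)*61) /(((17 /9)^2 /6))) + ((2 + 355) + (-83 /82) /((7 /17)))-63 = 4420495 /9758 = 453.01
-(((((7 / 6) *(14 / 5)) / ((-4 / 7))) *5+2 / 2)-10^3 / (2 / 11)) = 66331 / 12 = 5527.58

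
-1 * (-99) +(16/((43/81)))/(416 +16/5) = 558072/5633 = 99.07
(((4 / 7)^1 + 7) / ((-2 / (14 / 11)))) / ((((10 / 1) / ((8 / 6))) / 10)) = -212 / 33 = -6.42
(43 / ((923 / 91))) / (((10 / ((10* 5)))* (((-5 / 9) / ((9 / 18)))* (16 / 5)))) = -13545 / 2272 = -5.96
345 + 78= 423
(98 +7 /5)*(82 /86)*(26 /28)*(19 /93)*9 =2157051 /13330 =161.82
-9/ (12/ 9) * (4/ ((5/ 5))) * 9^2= -2187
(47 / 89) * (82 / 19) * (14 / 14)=3854 / 1691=2.28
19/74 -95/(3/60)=-140581/74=-1899.74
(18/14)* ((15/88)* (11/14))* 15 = 2025/784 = 2.58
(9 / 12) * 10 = 15 / 2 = 7.50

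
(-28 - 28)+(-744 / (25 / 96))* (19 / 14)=-688328 / 175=-3933.30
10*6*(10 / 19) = 600 / 19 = 31.58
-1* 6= -6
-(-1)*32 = 32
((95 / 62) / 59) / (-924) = -95 / 3379992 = -0.00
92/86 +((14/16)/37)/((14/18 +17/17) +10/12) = 322685/299108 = 1.08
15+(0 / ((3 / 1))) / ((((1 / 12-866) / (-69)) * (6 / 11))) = 15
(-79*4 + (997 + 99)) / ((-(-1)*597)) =260 / 199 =1.31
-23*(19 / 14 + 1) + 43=-157 / 14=-11.21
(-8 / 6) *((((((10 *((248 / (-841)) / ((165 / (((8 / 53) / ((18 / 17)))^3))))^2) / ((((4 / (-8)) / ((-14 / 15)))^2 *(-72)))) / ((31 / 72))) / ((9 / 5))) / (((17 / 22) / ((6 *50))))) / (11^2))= 578951601138434048 / 8083656480136904605772163891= 0.00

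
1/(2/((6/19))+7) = 0.08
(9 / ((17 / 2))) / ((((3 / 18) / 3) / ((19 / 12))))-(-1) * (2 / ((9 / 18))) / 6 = 1573 / 51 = 30.84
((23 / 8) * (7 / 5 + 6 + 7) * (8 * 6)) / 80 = 621 / 25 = 24.84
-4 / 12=-1 / 3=-0.33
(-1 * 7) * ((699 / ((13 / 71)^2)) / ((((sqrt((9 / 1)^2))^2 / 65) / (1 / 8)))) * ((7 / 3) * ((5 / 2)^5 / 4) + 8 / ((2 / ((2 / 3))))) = -313787706715 / 359424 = -873029.37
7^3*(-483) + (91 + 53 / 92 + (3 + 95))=-15224107 / 92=-165479.42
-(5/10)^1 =-1/2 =-0.50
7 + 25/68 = 501/68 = 7.37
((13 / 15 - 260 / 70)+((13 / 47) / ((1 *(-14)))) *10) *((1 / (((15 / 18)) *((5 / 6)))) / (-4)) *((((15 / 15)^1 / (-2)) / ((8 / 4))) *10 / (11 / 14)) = -45084 / 12925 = -3.49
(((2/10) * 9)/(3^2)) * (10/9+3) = 37/45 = 0.82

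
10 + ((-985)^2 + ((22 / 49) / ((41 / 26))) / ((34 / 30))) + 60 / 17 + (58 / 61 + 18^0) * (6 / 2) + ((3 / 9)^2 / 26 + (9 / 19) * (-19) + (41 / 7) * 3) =472998363607957 / 487499922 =970253.21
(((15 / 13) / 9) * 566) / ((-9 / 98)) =-277340 / 351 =-790.14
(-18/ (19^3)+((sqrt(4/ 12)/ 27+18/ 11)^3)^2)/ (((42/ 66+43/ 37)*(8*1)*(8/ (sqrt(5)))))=18588162325165*sqrt(15)/ 2460484452596544+90509856044895563309101*sqrt(5)/ 541329422708897586314496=0.40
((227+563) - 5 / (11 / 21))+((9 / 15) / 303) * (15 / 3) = 867096 / 1111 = 780.46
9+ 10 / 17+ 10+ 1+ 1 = 367 / 17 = 21.59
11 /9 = 1.22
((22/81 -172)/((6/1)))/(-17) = 6955/4131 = 1.68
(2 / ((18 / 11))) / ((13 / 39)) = 11 / 3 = 3.67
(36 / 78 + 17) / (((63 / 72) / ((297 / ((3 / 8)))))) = 1438272 / 91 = 15805.19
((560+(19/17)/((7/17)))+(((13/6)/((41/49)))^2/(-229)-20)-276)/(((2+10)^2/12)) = 25870351805/1164085776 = 22.22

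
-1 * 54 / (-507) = 18 / 169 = 0.11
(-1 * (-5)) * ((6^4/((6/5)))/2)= 2700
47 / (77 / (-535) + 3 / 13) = 326885 / 604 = 541.20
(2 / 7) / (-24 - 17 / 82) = -164 / 13895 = -0.01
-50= -50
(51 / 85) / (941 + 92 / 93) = 279 / 438025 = 0.00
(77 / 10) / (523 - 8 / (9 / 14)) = 693 / 45950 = 0.02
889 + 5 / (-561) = 498724 / 561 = 888.99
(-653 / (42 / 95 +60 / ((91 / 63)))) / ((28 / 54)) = -7258095 / 241948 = -30.00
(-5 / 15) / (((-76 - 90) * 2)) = 1 / 996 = 0.00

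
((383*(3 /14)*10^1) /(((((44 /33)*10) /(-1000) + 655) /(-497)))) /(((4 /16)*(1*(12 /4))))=-10197375 /12281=-830.34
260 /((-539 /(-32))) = 8320 /539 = 15.44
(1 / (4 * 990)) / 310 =1 / 1227600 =0.00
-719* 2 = -1438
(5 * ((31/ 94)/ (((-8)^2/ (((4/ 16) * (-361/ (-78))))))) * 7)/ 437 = 20615/ 43170816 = 0.00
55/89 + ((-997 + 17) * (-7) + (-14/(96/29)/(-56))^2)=90035971169/13123584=6860.62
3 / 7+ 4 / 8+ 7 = 111 / 14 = 7.93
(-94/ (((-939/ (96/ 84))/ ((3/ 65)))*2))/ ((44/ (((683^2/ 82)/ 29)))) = 21924983/ 1862645785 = 0.01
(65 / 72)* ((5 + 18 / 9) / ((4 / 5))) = 2275 / 288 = 7.90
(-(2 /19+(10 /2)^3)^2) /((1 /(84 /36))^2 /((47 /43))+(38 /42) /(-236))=-9212670937596 /96655945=-95314.06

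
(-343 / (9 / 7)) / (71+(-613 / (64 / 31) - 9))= 153664 / 135315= 1.14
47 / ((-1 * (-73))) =47 / 73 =0.64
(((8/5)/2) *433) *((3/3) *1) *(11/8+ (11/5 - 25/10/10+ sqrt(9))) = 109549/50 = 2190.98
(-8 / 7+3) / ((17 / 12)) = 156 / 119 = 1.31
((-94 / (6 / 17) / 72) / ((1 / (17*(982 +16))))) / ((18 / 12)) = -6777917 / 162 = -41838.99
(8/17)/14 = 4/119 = 0.03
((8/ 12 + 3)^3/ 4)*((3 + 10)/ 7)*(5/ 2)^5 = 2235.11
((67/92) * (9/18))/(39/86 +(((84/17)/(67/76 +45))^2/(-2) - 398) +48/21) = -70866834793447/76926534855398836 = -0.00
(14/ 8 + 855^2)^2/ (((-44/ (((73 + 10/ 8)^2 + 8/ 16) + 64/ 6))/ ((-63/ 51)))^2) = 29458352095762416432041569/ 2291728384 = 12854207462555220.69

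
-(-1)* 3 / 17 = 3 / 17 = 0.18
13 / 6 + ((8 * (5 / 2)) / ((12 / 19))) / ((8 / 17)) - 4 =65.46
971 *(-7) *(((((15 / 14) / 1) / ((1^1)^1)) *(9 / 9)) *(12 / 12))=-14565 / 2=-7282.50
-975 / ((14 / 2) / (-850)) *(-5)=-4143750 / 7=-591964.29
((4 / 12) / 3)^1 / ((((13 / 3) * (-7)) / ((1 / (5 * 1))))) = -1 / 1365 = -0.00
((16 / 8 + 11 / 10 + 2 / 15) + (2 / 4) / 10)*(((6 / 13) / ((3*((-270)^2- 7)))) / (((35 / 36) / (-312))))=-28368 / 12756275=-0.00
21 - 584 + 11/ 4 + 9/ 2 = -2223/ 4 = -555.75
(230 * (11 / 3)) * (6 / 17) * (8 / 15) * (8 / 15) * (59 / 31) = 3821312 / 23715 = 161.13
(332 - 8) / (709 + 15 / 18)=1944 / 4259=0.46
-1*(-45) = 45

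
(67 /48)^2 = 4489 /2304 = 1.95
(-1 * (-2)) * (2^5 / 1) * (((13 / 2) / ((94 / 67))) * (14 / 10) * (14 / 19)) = 1365728 / 4465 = 305.87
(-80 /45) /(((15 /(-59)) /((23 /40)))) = 2714 /675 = 4.02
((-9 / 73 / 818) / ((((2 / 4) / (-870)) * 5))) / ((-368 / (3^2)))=-7047 / 5493688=-0.00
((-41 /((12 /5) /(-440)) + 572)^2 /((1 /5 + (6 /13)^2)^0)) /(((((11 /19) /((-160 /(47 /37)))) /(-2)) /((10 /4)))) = 30105719670400 /423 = 71171914114.42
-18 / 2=-9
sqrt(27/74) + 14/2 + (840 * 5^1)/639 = 3 * sqrt(222)/74 + 2891/213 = 14.18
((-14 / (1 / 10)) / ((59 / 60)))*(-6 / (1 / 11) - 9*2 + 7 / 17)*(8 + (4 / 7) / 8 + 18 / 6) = 132153000 / 1003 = 131757.73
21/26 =0.81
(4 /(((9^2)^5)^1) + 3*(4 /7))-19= -421900912493 /24407490807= -17.29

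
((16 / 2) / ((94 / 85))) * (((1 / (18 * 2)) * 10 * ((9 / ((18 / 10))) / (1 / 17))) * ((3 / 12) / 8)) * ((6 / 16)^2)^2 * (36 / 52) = 2926125 / 40042496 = 0.07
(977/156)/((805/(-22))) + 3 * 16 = 47.83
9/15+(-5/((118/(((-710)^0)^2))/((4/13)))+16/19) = 104129/72865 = 1.43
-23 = -23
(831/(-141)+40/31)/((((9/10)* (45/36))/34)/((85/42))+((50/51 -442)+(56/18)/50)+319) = 3488981400/92422940239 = 0.04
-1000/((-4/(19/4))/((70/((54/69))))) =1911875/18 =106215.28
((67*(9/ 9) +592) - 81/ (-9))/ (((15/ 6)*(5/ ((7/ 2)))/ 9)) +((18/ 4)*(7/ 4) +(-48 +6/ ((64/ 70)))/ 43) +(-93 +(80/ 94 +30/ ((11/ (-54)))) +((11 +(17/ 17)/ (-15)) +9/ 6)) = 39036293437/ 26677200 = 1463.28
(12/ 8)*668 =1002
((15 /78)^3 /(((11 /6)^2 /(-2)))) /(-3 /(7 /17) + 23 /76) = 119700 /197516891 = 0.00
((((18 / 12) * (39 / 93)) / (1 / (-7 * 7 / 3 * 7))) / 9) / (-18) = 4459 / 10044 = 0.44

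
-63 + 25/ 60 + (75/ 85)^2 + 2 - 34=-325315/ 3468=-93.80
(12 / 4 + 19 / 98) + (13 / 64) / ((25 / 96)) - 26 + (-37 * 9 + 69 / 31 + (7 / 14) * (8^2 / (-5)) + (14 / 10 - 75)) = -16435592 / 37975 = -432.80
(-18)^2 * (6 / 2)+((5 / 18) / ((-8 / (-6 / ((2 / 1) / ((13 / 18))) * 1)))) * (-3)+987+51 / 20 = 2824307 / 1440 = 1961.32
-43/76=-0.57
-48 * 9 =-432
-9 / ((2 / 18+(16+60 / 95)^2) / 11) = -321651 / 899065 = -0.36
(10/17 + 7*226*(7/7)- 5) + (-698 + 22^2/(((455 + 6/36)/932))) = 86847619/46427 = 1870.63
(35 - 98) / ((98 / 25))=-225 / 14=-16.07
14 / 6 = 7 / 3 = 2.33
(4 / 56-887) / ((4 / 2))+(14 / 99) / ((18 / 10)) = -443.39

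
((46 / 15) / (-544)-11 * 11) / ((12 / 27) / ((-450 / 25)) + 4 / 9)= -13329981 / 46240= -288.28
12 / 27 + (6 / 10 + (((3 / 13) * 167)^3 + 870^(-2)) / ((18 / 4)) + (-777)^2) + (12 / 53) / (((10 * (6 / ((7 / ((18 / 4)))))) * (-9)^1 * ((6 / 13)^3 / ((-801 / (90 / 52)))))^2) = 8662587212566557385773493 / 14051437082690670000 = 616491.19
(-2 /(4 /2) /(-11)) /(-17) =-1 /187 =-0.01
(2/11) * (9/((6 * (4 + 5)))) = 1/33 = 0.03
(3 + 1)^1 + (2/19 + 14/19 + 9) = 263/19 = 13.84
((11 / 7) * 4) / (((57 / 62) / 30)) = 27280 / 133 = 205.11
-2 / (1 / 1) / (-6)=1 / 3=0.33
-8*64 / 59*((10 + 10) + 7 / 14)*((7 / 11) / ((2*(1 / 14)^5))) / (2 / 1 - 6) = 4939375616 / 649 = 7610748.25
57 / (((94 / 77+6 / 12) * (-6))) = -1463 / 265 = -5.52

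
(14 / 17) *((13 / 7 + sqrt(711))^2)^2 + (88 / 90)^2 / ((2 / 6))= 10922496 *sqrt(79) / 833 + 1686311446616 / 3935925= 544985.09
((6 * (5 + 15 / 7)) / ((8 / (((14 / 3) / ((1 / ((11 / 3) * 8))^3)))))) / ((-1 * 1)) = -17036800 / 27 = -630992.59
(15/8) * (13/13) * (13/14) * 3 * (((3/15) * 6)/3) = 117/56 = 2.09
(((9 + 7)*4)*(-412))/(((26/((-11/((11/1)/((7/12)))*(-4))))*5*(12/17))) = -392224/585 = -670.47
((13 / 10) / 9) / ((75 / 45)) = 13 / 150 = 0.09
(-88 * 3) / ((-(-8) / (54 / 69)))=-594 / 23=-25.83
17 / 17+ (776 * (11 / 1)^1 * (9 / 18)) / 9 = 4277 / 9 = 475.22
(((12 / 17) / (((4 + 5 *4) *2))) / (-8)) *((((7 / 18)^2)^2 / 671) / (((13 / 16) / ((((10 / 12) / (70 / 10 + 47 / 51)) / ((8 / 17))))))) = -204085 / 11838242617344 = -0.00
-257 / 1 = -257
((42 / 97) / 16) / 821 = 21 / 637096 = 0.00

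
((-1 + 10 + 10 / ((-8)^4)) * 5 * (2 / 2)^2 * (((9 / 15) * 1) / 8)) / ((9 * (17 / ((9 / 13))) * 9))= 18437 / 10862592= 0.00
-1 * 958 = -958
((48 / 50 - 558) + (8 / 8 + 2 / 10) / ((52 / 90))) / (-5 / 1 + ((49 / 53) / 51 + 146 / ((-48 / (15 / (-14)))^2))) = 12230931589632 / 108193160725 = 113.05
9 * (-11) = -99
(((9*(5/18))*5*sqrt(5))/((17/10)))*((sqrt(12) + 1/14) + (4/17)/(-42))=5875*sqrt(5)/12138 + 250*sqrt(15)/17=58.04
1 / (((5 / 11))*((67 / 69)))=759 / 335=2.27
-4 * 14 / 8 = -7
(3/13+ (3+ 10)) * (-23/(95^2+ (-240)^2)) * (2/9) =-7912/7795125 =-0.00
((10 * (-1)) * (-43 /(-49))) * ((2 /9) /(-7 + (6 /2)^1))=215 /441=0.49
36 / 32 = 9 / 8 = 1.12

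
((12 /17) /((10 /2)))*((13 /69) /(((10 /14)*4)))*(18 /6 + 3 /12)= 1183 /39100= 0.03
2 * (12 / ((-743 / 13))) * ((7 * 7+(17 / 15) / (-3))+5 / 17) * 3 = -3891784 / 63155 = -61.62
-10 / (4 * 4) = -5 / 8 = -0.62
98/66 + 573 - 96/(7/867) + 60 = -2600090/231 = -11255.80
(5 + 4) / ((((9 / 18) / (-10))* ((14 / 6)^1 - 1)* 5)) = -27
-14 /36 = -7 /18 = -0.39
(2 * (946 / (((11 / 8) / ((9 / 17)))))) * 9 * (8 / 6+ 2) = 371520 / 17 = 21854.12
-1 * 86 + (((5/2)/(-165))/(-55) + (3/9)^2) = -85.89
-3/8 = -0.38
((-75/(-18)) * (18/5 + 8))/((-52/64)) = -2320/39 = -59.49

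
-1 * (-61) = 61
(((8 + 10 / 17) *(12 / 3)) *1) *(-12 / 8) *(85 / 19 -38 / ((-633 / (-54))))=-4326564 / 68153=-63.48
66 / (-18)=-3.67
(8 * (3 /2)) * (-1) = -12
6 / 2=3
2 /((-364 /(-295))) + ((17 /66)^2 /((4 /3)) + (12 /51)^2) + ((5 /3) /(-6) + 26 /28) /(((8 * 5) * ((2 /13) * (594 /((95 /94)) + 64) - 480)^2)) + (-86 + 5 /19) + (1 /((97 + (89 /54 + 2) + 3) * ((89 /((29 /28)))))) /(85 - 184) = -1381591885527930790375995925 /16445399868231797086880256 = -84.01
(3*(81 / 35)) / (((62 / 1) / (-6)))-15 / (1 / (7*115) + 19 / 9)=-129068991 / 16604840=-7.77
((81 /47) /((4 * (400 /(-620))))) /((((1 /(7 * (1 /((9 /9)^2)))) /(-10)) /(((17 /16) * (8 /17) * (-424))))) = -931581 /94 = -9910.44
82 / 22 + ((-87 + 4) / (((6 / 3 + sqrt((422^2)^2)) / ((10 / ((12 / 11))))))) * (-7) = 44160661 / 11753676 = 3.76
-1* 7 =-7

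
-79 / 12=-6.58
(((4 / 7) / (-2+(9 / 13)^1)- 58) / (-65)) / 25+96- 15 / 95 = 352268001 / 3674125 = 95.88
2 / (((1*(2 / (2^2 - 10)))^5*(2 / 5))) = -1215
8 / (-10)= -4 / 5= -0.80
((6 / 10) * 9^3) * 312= 682344 / 5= 136468.80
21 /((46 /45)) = 945 /46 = 20.54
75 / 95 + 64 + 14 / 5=6421 / 95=67.59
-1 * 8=-8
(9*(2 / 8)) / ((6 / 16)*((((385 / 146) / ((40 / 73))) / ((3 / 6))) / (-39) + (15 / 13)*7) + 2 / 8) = 1872 / 2651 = 0.71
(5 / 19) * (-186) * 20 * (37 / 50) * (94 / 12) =-107818 / 19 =-5674.63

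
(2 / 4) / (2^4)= 1 / 32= 0.03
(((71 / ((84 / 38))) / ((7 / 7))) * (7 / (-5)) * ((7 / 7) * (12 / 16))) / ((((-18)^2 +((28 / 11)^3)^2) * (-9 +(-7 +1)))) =2389835789 / 633525640800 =0.00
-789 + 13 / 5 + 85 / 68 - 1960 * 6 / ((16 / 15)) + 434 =-227523 / 20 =-11376.15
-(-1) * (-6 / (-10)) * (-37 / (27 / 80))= -592 / 9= -65.78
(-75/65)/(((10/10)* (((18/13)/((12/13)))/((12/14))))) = -60/91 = -0.66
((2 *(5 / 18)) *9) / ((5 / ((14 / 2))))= 7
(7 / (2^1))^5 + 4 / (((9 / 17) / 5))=162143 / 288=563.00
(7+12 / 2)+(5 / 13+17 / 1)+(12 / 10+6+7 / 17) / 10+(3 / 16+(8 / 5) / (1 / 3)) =3194183 / 88400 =36.13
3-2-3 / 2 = -1 / 2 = -0.50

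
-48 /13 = -3.69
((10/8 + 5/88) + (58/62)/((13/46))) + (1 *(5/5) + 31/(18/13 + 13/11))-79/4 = -26733259/13015288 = -2.05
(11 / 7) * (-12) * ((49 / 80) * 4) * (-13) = 3003 / 5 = 600.60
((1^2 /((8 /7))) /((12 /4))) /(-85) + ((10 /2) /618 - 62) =-13026461 /210120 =-62.00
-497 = -497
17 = 17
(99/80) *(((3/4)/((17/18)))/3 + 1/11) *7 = 8379/2720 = 3.08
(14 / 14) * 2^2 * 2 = 8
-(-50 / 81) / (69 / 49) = 2450 / 5589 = 0.44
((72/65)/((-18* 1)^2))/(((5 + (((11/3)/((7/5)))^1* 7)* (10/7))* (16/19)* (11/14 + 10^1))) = 931/77145900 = 0.00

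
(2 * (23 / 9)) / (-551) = -46 / 4959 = -0.01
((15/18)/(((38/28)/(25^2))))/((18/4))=43750/513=85.28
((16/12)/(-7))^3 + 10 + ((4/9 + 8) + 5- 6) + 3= 189272/9261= 20.44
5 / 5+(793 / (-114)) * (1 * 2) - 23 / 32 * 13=-40595 / 1824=-22.26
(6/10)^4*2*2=324/625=0.52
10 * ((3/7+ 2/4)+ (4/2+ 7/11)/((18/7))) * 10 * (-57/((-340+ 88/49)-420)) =14.69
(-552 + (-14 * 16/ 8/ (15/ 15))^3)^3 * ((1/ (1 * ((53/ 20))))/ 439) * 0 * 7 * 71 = 0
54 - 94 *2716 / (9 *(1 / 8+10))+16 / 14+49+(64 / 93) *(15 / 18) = -2696.97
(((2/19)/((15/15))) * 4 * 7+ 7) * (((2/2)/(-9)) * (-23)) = 483/19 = 25.42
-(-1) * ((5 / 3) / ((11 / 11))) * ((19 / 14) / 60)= 19 / 504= 0.04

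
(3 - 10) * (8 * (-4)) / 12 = 18.67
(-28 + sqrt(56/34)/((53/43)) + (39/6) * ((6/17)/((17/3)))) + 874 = 86 * sqrt(119)/901 + 244611/289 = 847.45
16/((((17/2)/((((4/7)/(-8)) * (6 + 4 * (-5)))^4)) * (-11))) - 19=-3585/187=-19.17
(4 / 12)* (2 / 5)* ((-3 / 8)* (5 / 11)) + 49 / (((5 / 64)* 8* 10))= 8599 / 1100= 7.82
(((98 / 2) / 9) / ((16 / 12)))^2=2401 / 144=16.67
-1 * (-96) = 96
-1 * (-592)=592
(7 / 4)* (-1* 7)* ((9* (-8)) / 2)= 441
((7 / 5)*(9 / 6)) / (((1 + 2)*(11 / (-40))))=-28 / 11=-2.55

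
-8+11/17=-7.35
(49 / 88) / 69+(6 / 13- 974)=-76846595 / 78936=-973.53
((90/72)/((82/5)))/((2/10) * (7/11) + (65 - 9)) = 0.00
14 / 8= 7 / 4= 1.75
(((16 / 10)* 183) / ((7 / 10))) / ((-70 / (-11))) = 65.73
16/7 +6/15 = 94/35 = 2.69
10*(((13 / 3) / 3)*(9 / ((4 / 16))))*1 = 520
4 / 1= 4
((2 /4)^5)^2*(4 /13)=1 /3328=0.00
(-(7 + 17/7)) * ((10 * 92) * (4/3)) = -80960/7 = -11565.71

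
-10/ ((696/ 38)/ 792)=-12540/ 29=-432.41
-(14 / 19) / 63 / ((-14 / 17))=17 / 1197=0.01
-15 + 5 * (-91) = -470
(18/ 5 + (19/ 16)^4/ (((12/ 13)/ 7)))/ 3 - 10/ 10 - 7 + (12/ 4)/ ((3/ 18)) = 191416631/ 11796480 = 16.23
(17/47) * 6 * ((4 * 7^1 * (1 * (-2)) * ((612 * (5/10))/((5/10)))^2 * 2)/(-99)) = 475421184/517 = 919576.76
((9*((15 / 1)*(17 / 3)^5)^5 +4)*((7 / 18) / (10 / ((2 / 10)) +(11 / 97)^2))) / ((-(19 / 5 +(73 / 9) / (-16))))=-47508854157437853235512116372791505596120 / 432254276069178249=-109909506481861861393460.80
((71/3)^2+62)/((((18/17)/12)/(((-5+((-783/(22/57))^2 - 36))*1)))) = 17235965361001/594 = 29016776702.02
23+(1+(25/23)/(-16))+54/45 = 46243/1840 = 25.13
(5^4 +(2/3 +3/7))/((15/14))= 584.36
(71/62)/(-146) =-71/9052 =-0.01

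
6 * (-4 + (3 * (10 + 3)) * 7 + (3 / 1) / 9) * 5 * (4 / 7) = 32320 / 7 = 4617.14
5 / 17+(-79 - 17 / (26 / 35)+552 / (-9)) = -216037 / 1326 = -162.92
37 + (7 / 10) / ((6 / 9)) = 761 / 20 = 38.05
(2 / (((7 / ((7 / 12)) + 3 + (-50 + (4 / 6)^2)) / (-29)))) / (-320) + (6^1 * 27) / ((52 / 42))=84638367 / 646880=130.84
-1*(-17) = 17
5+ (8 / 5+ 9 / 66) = 6.74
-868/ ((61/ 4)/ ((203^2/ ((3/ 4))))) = -3127380.28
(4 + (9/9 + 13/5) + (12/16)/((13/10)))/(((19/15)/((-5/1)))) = -15945/494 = -32.28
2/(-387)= -2/387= -0.01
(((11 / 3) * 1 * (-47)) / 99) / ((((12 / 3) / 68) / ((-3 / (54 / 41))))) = 32759 / 486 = 67.41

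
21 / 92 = 0.23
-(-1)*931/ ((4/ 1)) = 931/ 4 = 232.75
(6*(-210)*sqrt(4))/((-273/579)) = 69480/13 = 5344.62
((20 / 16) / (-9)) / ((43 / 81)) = -45 / 172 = -0.26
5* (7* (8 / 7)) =40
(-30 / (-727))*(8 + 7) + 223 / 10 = 166621 / 7270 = 22.92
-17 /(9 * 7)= -17 /63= -0.27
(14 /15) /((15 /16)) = 224 /225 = 1.00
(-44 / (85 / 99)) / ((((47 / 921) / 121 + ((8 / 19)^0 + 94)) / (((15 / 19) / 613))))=-728155494 / 1048101964529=-0.00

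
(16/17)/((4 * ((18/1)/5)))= 10/153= 0.07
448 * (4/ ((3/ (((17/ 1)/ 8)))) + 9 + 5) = 22624/ 3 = 7541.33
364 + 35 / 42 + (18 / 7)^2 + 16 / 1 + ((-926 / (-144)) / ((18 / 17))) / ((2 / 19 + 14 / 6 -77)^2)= 2904687690007 / 7497000000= 387.45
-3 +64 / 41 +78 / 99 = -0.65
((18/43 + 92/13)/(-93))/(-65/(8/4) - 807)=0.00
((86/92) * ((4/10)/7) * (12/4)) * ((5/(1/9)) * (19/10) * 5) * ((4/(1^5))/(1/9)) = 397062/161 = 2466.22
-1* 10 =-10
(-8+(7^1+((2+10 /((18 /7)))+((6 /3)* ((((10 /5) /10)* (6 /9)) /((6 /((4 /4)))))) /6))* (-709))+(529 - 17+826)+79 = -1044154 /135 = -7734.47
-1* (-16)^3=4096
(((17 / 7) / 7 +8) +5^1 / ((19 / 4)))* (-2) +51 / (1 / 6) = 287.20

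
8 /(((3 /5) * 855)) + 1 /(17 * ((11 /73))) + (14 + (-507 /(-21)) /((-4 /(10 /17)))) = 14579371 /1343034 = 10.86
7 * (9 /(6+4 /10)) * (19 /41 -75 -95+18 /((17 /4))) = -36292725 /22304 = -1627.18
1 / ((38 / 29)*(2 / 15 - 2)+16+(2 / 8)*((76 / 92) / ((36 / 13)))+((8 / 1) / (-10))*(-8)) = 96048 / 1923707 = 0.05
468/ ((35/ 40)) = 3744/ 7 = 534.86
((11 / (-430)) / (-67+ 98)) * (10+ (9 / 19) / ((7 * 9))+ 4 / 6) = -46849 / 5318670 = -0.01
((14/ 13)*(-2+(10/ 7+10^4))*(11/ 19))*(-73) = -5916504/ 13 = -455115.69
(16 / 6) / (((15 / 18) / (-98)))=-1568 / 5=-313.60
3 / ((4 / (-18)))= -27 / 2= -13.50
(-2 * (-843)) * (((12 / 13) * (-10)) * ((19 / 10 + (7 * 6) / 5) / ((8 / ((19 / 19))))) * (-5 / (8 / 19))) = 24746265 / 104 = 237944.86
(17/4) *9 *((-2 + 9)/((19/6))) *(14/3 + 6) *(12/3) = 68544/19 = 3607.58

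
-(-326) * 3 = 978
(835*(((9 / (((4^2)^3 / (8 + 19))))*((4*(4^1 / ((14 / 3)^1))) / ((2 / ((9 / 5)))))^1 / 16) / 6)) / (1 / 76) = 6939351 / 57344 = 121.01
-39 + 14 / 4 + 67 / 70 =-34.54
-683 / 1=-683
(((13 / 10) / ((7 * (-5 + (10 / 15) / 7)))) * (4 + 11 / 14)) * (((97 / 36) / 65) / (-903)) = 6499 / 781275600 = 0.00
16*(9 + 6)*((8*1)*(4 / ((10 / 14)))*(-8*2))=-172032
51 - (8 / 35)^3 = 2186113 / 42875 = 50.99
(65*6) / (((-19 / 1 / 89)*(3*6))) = -5785 / 57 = -101.49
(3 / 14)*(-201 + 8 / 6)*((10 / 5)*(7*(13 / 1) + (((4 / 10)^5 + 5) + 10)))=-28348274 / 3125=-9071.45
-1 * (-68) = 68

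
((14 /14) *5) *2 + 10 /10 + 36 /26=161 /13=12.38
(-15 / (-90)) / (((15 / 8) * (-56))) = -1 / 630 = -0.00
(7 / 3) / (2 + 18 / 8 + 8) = 4 / 21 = 0.19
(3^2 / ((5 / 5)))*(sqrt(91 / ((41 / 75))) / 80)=9*sqrt(11193) / 656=1.45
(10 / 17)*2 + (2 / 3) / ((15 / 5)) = 214 / 153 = 1.40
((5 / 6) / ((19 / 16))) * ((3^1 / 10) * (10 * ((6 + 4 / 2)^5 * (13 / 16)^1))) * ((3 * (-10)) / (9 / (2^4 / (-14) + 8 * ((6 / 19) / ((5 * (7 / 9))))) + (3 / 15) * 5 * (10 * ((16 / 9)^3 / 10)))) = 7639341465600 / 57371963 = 133154.61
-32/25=-1.28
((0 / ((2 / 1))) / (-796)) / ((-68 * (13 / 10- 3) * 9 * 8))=0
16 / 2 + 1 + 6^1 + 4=19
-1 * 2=-2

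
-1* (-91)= 91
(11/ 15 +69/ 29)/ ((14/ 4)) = 0.89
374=374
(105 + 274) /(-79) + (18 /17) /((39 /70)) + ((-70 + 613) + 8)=548.10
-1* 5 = -5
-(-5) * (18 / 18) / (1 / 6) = 30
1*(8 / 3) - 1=5 / 3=1.67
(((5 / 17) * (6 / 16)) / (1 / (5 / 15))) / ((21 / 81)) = 135 / 952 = 0.14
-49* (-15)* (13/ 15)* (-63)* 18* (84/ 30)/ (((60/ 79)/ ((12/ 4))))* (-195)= 7789547493/ 5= 1557909498.60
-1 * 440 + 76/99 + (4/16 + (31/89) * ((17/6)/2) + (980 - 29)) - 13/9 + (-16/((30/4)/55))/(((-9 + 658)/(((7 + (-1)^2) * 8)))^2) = 31279952729/61342182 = 509.93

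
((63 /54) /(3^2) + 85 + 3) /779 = 4759 /42066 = 0.11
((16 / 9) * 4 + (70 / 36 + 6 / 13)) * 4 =38.07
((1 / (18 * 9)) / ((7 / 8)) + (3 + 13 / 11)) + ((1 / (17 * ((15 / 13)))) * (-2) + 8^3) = 273600896 / 530145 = 516.09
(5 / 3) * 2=10 / 3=3.33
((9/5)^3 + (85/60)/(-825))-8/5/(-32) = 145537/24750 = 5.88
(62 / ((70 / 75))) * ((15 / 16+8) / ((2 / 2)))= 66495 / 112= 593.71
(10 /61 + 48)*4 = 11752 /61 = 192.66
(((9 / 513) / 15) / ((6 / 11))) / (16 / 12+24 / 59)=0.00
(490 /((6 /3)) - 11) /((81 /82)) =2132 /9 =236.89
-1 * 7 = -7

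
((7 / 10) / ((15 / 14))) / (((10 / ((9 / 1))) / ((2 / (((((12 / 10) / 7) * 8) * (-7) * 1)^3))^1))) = -49 / 36864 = -0.00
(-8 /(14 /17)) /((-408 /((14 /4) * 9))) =3 /4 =0.75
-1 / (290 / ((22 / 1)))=-0.08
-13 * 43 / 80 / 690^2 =-559 / 38088000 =-0.00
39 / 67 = 0.58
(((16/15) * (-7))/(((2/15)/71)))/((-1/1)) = 3976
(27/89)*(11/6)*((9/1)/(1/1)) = 891/178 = 5.01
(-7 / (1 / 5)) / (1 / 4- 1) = 140 / 3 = 46.67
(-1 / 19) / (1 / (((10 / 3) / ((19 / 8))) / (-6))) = 40 / 3249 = 0.01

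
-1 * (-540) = 540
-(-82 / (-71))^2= -6724 / 5041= -1.33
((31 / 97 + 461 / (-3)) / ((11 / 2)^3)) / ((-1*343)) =356992 / 132851103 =0.00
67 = 67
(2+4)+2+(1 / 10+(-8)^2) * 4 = 1322 / 5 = 264.40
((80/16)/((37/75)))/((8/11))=4125/296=13.94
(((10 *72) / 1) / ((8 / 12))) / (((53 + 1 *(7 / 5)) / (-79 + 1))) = -26325 / 17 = -1548.53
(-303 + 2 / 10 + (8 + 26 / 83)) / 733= -122212 / 304195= -0.40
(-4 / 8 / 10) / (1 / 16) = -4 / 5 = -0.80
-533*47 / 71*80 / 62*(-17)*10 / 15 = 34069360 / 6603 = 5159.68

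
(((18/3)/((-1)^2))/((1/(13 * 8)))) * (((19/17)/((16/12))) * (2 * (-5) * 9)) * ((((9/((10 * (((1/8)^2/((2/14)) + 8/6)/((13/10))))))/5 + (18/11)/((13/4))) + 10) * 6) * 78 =-304291131513408/1294975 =-234978382.99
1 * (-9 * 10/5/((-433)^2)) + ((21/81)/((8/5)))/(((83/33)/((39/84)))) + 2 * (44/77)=36789266989/31372159392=1.17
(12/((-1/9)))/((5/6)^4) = -139968/625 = -223.95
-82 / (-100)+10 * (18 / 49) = 4.49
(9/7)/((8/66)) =297/28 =10.61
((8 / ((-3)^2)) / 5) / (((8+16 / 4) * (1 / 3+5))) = 1 / 360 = 0.00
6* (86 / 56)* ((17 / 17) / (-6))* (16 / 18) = -1.37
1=1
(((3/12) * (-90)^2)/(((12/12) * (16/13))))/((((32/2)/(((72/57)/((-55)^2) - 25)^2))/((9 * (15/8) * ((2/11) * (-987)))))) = -57933898904892352797/297673784320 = -194622106.33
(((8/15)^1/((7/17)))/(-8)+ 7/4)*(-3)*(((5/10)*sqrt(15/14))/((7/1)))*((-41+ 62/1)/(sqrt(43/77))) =-2001*sqrt(14190)/24080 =-9.90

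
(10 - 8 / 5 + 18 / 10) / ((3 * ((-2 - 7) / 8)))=-136 / 45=-3.02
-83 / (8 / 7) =-581 / 8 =-72.62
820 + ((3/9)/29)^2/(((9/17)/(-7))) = 55859101/68121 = 820.00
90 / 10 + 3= 12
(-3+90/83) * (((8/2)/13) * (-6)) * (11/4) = 10494/1079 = 9.73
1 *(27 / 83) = 27 / 83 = 0.33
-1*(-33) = 33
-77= -77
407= 407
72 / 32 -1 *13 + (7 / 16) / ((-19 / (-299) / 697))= 1455553 / 304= 4788.00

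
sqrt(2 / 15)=sqrt(30) / 15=0.37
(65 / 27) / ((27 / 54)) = 130 / 27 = 4.81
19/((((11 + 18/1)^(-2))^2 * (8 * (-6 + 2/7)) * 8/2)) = -94068373/1280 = -73490.92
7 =7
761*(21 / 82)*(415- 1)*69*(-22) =-5021645706 / 41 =-122479163.56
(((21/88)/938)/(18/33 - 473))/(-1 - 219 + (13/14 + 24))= 21/7607451752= 0.00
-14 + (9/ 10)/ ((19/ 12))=-1276/ 95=-13.43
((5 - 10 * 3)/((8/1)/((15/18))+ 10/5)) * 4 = -250/29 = -8.62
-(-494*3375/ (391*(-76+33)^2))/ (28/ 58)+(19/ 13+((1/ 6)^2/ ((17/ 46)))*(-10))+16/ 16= 3840929914/ 592103421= 6.49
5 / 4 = 1.25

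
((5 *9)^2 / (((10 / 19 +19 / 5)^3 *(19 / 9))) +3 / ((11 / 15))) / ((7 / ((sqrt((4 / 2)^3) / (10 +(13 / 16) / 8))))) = 38465195520 *sqrt(2) / 85335492011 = 0.64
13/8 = 1.62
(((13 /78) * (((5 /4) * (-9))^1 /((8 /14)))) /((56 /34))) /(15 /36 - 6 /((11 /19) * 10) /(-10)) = -3.83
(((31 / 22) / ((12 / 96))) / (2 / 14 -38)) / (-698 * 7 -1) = 868 / 14245605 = 0.00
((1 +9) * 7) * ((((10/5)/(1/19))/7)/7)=380/7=54.29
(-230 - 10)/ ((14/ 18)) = -2160/ 7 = -308.57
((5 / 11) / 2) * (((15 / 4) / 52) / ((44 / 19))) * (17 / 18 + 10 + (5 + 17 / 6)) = 6175 / 46464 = 0.13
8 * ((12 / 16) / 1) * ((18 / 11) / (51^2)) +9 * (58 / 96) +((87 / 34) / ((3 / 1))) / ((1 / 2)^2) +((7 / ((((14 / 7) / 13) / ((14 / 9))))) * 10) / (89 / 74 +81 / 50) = 44326432457 / 170750448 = 259.60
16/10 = 8/5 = 1.60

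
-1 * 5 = -5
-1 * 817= -817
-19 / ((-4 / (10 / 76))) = 0.62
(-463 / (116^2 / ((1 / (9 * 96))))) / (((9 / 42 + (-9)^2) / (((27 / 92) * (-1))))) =3241 / 22520822784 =0.00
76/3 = 25.33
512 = 512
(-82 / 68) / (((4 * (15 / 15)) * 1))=-0.30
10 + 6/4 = 23/2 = 11.50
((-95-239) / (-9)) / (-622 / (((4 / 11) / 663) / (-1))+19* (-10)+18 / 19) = 12692 / 387784377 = 0.00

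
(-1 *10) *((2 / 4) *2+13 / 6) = -95 / 3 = -31.67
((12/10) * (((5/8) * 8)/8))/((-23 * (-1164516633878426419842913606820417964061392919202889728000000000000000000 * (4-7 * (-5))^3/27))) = 3/235376760106043061684329069864970160567944982400964883382272000000000000000000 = 0.00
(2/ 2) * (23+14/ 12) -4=20.17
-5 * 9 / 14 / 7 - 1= -143 / 98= -1.46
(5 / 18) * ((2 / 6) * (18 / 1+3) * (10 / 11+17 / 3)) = 7595 / 594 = 12.79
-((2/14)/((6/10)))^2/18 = -0.00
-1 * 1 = -1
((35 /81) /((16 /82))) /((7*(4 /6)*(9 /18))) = 0.95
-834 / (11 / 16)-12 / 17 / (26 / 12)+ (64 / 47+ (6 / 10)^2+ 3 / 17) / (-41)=-1213.46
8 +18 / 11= 9.64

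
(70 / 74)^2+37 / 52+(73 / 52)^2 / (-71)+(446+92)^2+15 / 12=76074179959119 / 262826096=289446.83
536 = 536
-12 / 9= -4 / 3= -1.33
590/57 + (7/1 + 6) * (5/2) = 4885/114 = 42.85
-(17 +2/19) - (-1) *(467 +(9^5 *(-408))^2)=11028057492041764/19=580424078528513.89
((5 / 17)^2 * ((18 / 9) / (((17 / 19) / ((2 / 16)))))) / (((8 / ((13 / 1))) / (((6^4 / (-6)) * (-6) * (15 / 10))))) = 1500525 / 19652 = 76.35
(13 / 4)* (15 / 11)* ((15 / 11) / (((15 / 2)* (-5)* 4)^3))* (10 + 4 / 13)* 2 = -67 / 1815000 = -0.00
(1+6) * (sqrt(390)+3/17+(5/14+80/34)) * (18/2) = 6183/34+63 * sqrt(390) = 1426.00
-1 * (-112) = 112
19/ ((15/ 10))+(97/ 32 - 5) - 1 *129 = -11357/ 96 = -118.30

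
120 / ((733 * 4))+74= 54272 / 733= 74.04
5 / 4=1.25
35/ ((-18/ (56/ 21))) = -140/ 27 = -5.19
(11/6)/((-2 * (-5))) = 11/60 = 0.18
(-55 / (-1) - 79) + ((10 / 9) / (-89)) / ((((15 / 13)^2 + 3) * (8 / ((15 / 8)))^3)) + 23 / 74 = -2494838055453 / 105315303424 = -23.69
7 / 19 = 0.37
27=27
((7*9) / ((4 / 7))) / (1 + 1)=441 / 8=55.12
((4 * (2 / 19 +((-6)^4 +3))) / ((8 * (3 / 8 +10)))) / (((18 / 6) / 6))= 197464 / 1577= 125.21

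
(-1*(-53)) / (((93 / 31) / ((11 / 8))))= 583 / 24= 24.29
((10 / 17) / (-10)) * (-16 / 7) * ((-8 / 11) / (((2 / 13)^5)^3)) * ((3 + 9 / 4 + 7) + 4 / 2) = -2917595901803173149 / 1340416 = -2176634643128.08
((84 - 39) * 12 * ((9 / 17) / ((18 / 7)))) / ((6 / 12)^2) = 7560 / 17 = 444.71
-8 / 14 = -4 / 7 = -0.57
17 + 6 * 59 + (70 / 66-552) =-5938 / 33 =-179.94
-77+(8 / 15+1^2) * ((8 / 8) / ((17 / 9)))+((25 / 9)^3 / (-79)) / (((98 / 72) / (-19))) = -1929618776 / 26651835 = -72.40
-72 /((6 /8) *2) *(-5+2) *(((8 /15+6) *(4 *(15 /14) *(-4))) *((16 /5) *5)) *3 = -774144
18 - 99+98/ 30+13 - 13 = -1166/ 15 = -77.73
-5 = -5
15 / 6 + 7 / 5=39 / 10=3.90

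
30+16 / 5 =166 / 5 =33.20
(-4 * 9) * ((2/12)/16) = -3/8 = -0.38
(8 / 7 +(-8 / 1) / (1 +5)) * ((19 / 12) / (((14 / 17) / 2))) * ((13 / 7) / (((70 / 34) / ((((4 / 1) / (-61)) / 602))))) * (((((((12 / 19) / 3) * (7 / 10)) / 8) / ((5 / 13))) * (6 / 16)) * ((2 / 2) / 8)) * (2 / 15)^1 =48841 / 2267216280000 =0.00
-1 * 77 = -77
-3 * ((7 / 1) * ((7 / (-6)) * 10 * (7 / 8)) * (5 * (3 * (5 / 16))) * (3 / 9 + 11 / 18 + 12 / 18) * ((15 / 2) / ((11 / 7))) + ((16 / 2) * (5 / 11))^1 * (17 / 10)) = 43413677 / 5632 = 7708.39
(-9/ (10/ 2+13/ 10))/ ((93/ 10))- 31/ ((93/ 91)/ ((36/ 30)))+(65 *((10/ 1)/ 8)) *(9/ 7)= 884197/ 13020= 67.91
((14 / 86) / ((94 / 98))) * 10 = 3430 / 2021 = 1.70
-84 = -84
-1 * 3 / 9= -1 / 3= -0.33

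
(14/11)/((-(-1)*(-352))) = -7/1936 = -0.00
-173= -173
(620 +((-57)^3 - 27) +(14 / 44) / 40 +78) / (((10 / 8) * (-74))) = 162379353 / 81400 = 1994.83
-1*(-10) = 10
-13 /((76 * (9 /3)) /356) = -1157 /57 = -20.30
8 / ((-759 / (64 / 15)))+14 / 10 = 15427 / 11385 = 1.36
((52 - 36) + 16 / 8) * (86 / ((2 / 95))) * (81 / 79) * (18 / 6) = 226174.56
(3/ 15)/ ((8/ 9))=9/ 40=0.22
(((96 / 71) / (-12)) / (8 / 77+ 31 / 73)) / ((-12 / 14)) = 157388 / 632823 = 0.25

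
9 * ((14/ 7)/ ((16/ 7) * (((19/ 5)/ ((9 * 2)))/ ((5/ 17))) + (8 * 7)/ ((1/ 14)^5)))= 14175/ 23718039692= 0.00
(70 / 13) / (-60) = -7 / 78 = -0.09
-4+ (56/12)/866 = -3.99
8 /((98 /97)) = 388 /49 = 7.92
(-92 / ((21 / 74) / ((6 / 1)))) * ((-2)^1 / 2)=13616 / 7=1945.14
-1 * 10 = -10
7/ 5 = 1.40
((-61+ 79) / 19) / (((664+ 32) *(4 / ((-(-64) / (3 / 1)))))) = 4 / 551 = 0.01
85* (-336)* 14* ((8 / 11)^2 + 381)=-18458613600 / 121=-152550525.62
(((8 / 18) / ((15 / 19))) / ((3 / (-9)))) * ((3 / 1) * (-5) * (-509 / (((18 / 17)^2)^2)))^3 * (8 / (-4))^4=-36495054217016299898452775 / 6025163444928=-6057106093567.96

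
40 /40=1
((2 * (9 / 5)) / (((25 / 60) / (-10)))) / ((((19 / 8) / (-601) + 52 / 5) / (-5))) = 1153920 / 27769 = 41.55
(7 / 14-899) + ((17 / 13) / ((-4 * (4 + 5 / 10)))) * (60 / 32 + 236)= -1714343 / 1872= -915.78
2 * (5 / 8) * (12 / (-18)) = -5 / 6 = -0.83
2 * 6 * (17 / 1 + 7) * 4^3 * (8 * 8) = 1179648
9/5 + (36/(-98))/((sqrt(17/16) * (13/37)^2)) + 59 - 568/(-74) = 12668/185 - 98568 * sqrt(17)/140777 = 65.59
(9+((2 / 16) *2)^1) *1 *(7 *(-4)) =-259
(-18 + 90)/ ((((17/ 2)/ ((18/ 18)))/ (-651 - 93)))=-107136/ 17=-6302.12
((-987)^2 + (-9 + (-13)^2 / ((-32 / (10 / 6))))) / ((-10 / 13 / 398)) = -48386479661 / 96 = -504025829.80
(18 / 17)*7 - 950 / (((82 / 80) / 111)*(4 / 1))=-17921334 / 697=-25712.10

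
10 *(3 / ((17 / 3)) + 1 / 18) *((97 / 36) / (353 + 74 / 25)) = 2170375 / 49015692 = 0.04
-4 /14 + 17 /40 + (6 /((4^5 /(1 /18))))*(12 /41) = 51203 /367360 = 0.14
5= 5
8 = 8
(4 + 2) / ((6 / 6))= 6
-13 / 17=-0.76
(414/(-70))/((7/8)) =-1656/245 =-6.76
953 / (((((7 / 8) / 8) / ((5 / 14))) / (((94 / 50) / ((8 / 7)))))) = 179164 / 35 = 5118.97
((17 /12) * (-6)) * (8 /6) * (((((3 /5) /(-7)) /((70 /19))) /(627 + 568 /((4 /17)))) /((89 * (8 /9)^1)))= 2907 /2652360200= 0.00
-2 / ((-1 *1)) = 2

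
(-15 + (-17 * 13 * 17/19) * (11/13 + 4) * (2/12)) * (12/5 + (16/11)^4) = -1670943354/1390895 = -1201.34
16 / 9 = 1.78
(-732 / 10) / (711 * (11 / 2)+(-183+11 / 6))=-549 / 27970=-0.02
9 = 9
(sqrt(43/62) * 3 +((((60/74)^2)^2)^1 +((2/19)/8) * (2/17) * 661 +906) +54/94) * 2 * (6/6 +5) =18 * sqrt(2666)/31 +310019251244646/28451638141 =10926.34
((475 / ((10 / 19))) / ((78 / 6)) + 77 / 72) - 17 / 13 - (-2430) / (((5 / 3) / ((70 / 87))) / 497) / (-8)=-1976351027 / 27144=-72809.87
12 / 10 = 6 / 5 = 1.20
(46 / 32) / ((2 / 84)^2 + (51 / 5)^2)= 253575 / 18352756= 0.01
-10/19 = -0.53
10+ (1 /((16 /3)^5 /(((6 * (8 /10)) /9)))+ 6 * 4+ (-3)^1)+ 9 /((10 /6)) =4771037 /131072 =36.40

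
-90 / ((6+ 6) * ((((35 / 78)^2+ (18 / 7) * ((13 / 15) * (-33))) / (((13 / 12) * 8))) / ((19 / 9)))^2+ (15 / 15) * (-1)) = -3073731278436000 / 6551183607817187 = -0.47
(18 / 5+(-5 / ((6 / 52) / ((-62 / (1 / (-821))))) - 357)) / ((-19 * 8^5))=33091601 / 9338880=3.54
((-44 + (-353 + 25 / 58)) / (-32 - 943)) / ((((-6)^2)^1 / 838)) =3212473 / 339300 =9.47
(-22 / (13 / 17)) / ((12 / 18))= -561 / 13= -43.15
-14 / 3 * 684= -3192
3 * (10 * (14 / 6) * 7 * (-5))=-2450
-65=-65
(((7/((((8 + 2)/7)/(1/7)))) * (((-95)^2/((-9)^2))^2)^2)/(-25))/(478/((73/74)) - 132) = -27120627231096875/2215700823312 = -12240.20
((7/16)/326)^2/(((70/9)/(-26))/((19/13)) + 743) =8379/3455735031808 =0.00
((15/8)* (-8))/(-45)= 1/3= 0.33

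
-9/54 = -1/6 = -0.17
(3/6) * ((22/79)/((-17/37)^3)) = -557183/388127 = -1.44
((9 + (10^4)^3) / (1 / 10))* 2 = 20000000000180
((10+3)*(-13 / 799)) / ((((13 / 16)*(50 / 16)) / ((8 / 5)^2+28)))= -1271296 / 499375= -2.55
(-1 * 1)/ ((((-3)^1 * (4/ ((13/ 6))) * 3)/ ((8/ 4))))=13/ 108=0.12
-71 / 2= -35.50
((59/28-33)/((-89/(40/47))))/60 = 865/175686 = 0.00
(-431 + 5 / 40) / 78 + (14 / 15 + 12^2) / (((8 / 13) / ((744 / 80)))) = 11360861 / 5200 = 2184.78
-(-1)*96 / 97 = 96 / 97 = 0.99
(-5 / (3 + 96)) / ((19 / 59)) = -295 / 1881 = -0.16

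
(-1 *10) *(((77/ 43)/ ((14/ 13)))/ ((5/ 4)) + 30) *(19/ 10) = -595.27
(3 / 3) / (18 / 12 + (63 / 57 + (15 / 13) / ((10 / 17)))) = 247 / 1128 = 0.22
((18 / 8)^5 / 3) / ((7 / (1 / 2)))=19683 / 14336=1.37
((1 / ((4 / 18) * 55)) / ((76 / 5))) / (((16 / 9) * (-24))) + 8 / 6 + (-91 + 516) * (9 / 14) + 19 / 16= 1239245705 / 4494336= 275.73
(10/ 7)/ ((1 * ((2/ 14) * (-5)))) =-2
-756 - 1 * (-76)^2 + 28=-6504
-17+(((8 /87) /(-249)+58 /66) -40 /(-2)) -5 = -267265 /238293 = -1.12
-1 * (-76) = 76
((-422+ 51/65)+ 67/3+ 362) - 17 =-10507/195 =-53.88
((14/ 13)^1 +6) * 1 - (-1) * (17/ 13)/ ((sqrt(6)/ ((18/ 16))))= 51 * sqrt(6)/ 208 +92/ 13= 7.68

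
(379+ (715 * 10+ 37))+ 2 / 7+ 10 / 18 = 476711 / 63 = 7566.84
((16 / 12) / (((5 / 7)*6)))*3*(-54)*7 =-1764 / 5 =-352.80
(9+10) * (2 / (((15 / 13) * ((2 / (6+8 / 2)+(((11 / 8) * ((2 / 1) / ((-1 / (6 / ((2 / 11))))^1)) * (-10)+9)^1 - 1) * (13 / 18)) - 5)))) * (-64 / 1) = -379392 / 118151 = -3.21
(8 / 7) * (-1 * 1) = -8 / 7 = -1.14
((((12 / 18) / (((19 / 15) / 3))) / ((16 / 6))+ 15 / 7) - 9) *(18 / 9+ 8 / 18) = -12221 / 798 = -15.31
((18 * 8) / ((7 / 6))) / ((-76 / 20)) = -4320 / 133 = -32.48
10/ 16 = 5/ 8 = 0.62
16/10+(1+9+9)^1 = 20.60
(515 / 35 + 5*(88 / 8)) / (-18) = -244 / 63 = -3.87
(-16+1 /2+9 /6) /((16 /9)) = -63 /8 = -7.88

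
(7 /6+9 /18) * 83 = 415 /3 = 138.33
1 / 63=0.02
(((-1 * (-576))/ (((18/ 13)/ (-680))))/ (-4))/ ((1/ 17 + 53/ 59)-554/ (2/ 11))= -70932160/ 3055181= -23.22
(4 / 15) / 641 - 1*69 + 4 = -624971 / 9615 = -65.00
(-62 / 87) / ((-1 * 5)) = 62 / 435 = 0.14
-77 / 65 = -1.18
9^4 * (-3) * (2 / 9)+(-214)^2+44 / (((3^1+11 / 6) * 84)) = 8408688 / 203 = 41422.11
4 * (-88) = -352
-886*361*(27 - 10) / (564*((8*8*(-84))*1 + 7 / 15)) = 13593455 / 7579502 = 1.79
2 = 2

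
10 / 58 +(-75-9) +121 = 1078 / 29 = 37.17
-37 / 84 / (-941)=37 / 79044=0.00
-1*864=-864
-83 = -83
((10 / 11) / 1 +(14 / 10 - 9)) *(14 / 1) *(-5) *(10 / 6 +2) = 5152 / 3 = 1717.33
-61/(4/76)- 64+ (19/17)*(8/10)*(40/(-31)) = -645129/527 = -1224.15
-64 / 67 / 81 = -64 / 5427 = -0.01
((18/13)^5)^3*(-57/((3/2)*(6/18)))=-769117030278430261248/51185893014090757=-15025.96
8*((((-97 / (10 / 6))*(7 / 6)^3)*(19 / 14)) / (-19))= 4753 / 90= 52.81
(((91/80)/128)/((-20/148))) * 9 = -30303/51200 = -0.59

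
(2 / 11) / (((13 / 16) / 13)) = 32 / 11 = 2.91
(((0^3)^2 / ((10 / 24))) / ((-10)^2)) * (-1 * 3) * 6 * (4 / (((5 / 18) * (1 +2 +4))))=0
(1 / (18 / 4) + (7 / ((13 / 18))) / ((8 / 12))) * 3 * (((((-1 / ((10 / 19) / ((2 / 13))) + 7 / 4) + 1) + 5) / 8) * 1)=3348653 / 81120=41.28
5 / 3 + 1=8 / 3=2.67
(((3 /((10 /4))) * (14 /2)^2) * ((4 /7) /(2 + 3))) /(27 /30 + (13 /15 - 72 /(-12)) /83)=83664 /12235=6.84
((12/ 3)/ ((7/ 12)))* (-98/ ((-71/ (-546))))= -366912/ 71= -5167.77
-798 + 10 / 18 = -7177 / 9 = -797.44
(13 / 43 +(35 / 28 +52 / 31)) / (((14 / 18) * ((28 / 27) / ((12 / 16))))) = 3.00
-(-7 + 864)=-857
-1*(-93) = 93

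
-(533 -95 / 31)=-16428 / 31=-529.94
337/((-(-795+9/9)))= 337/794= 0.42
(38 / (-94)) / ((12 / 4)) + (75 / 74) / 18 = -1637 / 20868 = -0.08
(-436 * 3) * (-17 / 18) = 1235.33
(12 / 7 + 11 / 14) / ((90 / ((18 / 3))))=1 / 6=0.17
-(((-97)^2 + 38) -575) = -8872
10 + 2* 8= 26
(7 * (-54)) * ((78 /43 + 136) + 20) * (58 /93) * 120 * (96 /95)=-114260170752 /25327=-4511397.75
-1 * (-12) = 12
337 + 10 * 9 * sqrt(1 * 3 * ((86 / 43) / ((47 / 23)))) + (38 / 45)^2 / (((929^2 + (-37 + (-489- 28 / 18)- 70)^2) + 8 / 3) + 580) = 90 * sqrt(6486) / 47 + 833033679869 / 2471910025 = 491.22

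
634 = 634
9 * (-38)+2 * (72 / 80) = -1701 / 5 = -340.20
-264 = -264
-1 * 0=0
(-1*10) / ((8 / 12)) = -15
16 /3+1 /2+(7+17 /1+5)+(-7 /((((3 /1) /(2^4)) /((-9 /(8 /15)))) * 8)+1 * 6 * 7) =1867 /12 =155.58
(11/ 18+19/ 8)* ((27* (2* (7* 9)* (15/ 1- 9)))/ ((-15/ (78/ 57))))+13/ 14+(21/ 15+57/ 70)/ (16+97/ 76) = -277386801/ 49894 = -5559.52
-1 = -1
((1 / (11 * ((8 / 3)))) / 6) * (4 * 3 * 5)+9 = 411 / 44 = 9.34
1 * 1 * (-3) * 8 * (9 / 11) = -216 / 11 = -19.64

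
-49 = -49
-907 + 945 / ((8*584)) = -4236559 / 4672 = -906.80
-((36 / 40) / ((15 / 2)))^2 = -9 / 625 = -0.01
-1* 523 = -523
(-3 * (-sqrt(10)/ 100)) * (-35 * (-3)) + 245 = 63 * sqrt(10)/ 20 + 245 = 254.96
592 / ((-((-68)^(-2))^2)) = -12657774592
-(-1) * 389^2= 151321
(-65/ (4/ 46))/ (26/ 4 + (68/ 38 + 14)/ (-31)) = -880555/ 7057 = -124.78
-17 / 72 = -0.24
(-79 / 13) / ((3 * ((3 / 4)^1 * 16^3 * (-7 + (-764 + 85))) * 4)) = 79 / 328753152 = 0.00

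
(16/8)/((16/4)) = 1/2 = 0.50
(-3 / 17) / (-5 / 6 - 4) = 18 / 493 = 0.04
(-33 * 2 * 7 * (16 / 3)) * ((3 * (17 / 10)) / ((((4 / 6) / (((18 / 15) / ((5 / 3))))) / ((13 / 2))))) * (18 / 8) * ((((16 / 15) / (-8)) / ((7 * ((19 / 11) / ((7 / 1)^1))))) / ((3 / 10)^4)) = 1891573.89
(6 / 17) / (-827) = -6 / 14059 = -0.00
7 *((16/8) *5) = 70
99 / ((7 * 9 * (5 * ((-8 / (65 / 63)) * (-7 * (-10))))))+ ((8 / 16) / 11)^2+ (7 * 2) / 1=418394677 / 29882160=14.00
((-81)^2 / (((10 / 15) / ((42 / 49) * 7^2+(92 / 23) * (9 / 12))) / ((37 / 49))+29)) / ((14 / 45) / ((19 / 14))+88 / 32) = 112080906900 / 1476926117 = 75.89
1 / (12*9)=1 / 108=0.01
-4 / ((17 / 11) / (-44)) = 1936 / 17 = 113.88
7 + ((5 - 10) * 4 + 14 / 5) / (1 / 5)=-79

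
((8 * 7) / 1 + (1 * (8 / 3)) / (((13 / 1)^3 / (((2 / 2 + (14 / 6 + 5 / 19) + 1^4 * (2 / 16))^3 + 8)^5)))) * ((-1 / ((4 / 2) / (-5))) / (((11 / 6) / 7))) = 91371352834342241844309877396144732072066417015 / 10538415998705623683335358103162340769792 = 8670311.82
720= 720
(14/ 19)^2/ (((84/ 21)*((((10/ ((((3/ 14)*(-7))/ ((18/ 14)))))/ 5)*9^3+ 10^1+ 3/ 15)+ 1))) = -1715/ 15648628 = -0.00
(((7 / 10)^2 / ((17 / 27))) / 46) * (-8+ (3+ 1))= -1323 / 19550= -0.07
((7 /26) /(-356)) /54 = -7 /499824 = -0.00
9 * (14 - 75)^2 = 33489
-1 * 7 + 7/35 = -34/5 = -6.80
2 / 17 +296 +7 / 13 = 65561 / 221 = 296.66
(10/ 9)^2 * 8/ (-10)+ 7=487/ 81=6.01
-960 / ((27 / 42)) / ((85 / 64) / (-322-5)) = 367676.24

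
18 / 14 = 1.29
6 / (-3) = -2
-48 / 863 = -0.06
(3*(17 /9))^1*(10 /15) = 34 /9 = 3.78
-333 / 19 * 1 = -333 / 19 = -17.53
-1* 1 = -1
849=849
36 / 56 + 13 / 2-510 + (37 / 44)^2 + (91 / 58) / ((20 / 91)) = -972716851 / 1965040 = -495.01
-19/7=-2.71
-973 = -973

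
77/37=2.08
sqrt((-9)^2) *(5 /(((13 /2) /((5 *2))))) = 900 /13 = 69.23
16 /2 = 8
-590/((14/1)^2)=-295/98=-3.01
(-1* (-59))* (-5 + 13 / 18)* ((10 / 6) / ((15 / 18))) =-4543 / 9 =-504.78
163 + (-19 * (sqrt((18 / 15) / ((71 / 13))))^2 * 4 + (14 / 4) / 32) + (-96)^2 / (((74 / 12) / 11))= 13942655081 / 840640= 16585.76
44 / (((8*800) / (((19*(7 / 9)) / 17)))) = 1463 / 244800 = 0.01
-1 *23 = -23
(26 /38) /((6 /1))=13 /114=0.11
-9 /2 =-4.50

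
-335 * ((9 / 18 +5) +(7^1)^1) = -8375 / 2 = -4187.50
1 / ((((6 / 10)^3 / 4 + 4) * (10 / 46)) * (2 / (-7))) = -8050 / 2027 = -3.97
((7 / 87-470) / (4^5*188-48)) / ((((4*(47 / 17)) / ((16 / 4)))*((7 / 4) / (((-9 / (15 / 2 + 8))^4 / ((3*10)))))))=-1013326038 / 529956472169845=-0.00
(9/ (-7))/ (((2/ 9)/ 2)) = -81/ 7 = -11.57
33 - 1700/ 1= -1667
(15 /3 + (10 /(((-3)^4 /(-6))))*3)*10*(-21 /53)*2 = -3500 /159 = -22.01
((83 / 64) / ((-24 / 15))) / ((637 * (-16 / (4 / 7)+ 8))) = 83 / 1304576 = 0.00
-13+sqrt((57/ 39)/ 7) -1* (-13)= sqrt(1729)/ 91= 0.46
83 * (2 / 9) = 166 / 9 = 18.44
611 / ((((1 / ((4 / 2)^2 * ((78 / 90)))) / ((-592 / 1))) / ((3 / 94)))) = -40019.20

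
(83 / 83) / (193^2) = 1 / 37249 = 0.00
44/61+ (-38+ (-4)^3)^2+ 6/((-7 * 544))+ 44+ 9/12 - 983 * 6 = 528625901/116144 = 4551.47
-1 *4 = -4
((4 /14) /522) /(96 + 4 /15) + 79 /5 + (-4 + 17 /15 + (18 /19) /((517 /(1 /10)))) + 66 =179434734377 /2273238660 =78.93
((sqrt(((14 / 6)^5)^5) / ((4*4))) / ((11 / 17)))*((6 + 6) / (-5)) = -235301882417*sqrt(21) / 116917020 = -9222.68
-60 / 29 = -2.07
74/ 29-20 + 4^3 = 1350/ 29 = 46.55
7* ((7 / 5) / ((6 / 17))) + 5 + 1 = 1013 / 30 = 33.77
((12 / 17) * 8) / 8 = 12 / 17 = 0.71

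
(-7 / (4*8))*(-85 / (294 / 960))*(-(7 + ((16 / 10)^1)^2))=-4063 / 7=-580.43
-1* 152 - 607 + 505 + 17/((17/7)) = -247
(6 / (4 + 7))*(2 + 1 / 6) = 13 / 11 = 1.18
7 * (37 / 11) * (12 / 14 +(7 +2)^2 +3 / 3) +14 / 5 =107454 / 55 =1953.71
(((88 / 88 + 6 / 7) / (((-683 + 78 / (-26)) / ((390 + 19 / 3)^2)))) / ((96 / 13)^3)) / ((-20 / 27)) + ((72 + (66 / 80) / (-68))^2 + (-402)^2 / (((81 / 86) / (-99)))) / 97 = -694987707922533441139 / 3969942139699200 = -175062.43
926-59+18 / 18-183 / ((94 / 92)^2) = 1530184 / 2209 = 692.70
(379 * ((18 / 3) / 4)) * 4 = 2274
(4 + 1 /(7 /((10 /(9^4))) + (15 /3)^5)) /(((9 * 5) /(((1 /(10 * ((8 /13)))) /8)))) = 222963 /123483200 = 0.00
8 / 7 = 1.14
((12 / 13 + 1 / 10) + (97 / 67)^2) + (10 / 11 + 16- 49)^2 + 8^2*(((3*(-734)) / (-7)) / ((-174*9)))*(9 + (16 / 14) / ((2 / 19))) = 702271944715613 / 903056484330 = 777.66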